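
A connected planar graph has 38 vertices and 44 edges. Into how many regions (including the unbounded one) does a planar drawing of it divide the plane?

8

Euler's formula for a connected plane graph: V − E + F = 2, so F = 2 − 38 + 44 = 8.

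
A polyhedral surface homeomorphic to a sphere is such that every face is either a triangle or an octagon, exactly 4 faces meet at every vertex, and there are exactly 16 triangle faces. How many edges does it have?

32

Let x be the number of octagons; then F = 16 + x.
Edge–face incidences: 2E = 3·16 + 8·x = 48 + 8x.
Every vertex has degree 4, so 4V = 2E.
Euler: V − E + F = 2 ⇒ (2E)/4 − E + (16 + x) = 2.
Multiply by 8: 2·(2E) − 4·(2E) + 8·(16 + x) = 16, i.e. 128 + 8x − 2·(48 + 8x) = 16.
Collecting terms: −8x + 32 = 16, so −8x = −16, so x = 2.
Then 2E = 48 + 8·2 = 64, so E = 32, V = 2E/4 = 16, F = 16 + 2 = 18.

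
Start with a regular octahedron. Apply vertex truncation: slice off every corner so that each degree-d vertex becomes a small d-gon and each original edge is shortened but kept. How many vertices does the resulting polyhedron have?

The base solid has V = 6, E = 12, F = 8.
Truncation replaces each original edge-end by a new vertex, so V′ = 2E = 24.
Each original edge survives, and each old vertex of degree d contributes d new edges; summing degrees gives Σd = 2E, so E′ = E + 2E = 3E = 36.
Each original face survives and each original vertex becomes one new face: F′ = F + V = 14.

24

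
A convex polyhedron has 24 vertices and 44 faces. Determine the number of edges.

66

Here V − E + F = 2.
E = V + F − (2) = 24 + 44 − (2) = 66.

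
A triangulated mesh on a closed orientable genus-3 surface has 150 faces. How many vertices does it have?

χ = 2 − 2·3 = -4, and every face is a triangle so 3F = 2E.
E = 3·150/2 = 225. Then V = -4 + E − F = -4 + 225 − 150 = 71.

71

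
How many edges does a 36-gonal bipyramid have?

A bipyramid over an n-gon has 2n triangular faces and n + 2 vertices: V = 36 + 2 = 38, E = 3·36 = 108, F = 2·36 = 72.

108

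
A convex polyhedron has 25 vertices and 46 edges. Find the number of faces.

23

Here V − E + F = 2.
F = 2 − V + E = 2 − 25 + 46 = 23.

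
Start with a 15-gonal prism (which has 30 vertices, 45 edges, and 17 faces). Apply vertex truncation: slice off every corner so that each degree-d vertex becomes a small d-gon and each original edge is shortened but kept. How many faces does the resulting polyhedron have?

Truncation replaces each original edge-end by a new vertex, so V′ = 2E = 90.
Each original edge survives, and each old vertex of degree d contributes d new edges; summing degrees gives Σd = 2E, so E′ = E + 2E = 3E = 135.
Each original face survives and each original vertex becomes one new face: F′ = F + V = 47.

47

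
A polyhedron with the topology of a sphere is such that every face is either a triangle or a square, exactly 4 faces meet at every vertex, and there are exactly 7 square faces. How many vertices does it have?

Let x be the number of triangles; then F = 7 + x.
Edge–face incidences: 2E = 4·7 + 3·x = 28 + 3x.
Every vertex has degree 4, so 4V = 2E.
Euler: V − E + F = 2 ⇒ (2E)/4 − E + (7 + x) = 2.
Multiply by 8: 2·(2E) − 4·(2E) + 8·(7 + x) = 16, i.e. 56 + 8x − 2·(28 + 3x) = 16.
Collecting terms: 2x = 16, so x = 8.
Then 2E = 28 + 3·8 = 52, so E = 26, V = 2E/4 = 13, F = 7 + 8 = 15.

13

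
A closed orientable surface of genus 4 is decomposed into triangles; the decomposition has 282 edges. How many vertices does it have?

88

χ = 2 − 2·4 = -6, and every face is a triangle so 3F = 2E.
F = 2E/3 = 188. Then V = -6 + E − F = -6 + 282 − 188 = 88.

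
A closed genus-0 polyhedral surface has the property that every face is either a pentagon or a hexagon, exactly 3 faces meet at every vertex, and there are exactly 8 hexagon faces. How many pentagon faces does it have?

Let x be the number of pentagons; then F = 8 + x.
Edge–face incidences: 2E = 6·8 + 5·x = 48 + 5x.
Every vertex has degree 3, so 3V = 2E.
Euler: V − E + F = 2 ⇒ (2E)/3 − E + (8 + x) = 2.
Multiply by 6: 2·(2E) − 3·(2E) + 6·(8 + x) = 12, i.e. 48 + 6x − (48 + 5x) = 12.
Collecting terms: x = 12.
Then 2E = 48 + 5·12 = 108, so E = 54, V = 2E/3 = 36, F = 8 + 12 = 20.

12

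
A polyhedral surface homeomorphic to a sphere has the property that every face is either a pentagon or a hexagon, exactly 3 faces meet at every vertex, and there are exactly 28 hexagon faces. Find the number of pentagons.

Let x be the number of pentagons; then F = 28 + x.
Edge–face incidences: 2E = 6·28 + 5·x = 168 + 5x.
Every vertex has degree 3, so 3V = 2E.
Euler: V − E + F = 2 ⇒ (2E)/3 − E + (28 + x) = 2.
Multiply by 6: 2·(2E) − 3·(2E) + 6·(28 + x) = 12, i.e. 168 + 6x − (168 + 5x) = 12.
Collecting terms: x = 12.
Then 2E = 168 + 5·12 = 228, so E = 114, V = 2E/3 = 76, F = 28 + 12 = 40.

12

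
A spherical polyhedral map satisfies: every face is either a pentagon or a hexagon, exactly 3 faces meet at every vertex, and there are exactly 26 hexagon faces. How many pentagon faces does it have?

12

Let x be the number of pentagons; then F = 26 + x.
Edge–face incidences: 2E = 6·26 + 5·x = 156 + 5x.
Every vertex has degree 3, so 3V = 2E.
Euler: V − E + F = 2 ⇒ (2E)/3 − E + (26 + x) = 2.
Multiply by 6: 2·(2E) − 3·(2E) + 6·(26 + x) = 12, i.e. 156 + 6x − (156 + 5x) = 12.
Collecting terms: x = 12.
Then 2E = 156 + 5·12 = 216, so E = 108, V = 2E/3 = 72, F = 26 + 12 = 38.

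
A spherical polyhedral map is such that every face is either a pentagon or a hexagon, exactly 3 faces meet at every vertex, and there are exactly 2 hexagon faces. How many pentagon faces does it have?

12

Let x be the number of pentagons; then F = 2 + x.
Edge–face incidences: 2E = 6·2 + 5·x = 12 + 5x.
Every vertex has degree 3, so 3V = 2E.
Euler: V − E + F = 2 ⇒ (2E)/3 − E + (2 + x) = 2.
Multiply by 6: 2·(2E) − 3·(2E) + 6·(2 + x) = 12, i.e. 12 + 6x − (12 + 5x) = 12.
Collecting terms: x = 12.
Then 2E = 12 + 5·12 = 72, so E = 36, V = 2E/3 = 24, F = 2 + 12 = 14.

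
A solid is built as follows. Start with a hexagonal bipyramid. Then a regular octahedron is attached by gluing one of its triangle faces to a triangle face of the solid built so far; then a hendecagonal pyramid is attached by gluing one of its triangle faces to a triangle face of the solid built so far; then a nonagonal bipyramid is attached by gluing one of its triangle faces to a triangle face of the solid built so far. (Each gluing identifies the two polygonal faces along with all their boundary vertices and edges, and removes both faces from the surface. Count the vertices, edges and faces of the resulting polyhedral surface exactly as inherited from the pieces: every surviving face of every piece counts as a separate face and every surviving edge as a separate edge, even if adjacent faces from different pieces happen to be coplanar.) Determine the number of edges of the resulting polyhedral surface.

70

A hexagonal bipyramid: V=8, E=18, F=12.
Attach a regular octahedron (V=6, E=12, F=8) along a 3-gon: merge 3 vertices and 3 edges, delete both glued faces → V=11, E=27, F=18.
Attach a hendecagonal pyramid (V=12, E=22, F=12) along a 3-gon: merge 3 vertices and 3 edges, delete both glued faces → V=20, E=46, F=28.
Attach a nonagonal bipyramid (V=11, E=27, F=18) along a 3-gon: merge 3 vertices and 3 edges, delete both glued faces → V=28, E=70, F=44.
Check: V − E + F = 28 − 70 + 44 = 2.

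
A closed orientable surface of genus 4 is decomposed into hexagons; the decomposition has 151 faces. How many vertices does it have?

χ = 2 − 2·4 = -6, and every face is a hexagon so 6F = 2E.
E = 6·151/2 = 453. Then V = -6 + E − F = -6 + 453 − 151 = 296.

296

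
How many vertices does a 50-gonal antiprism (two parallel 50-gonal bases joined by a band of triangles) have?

An antiprism on an n-gon has two n-gon caps and 2n triangles: V = 2·50 = 100, E = 4·50 = 200, F = 2·50 + 2 = 102.
Check: V − E + F = 100 − 200 + 102 = 2.

100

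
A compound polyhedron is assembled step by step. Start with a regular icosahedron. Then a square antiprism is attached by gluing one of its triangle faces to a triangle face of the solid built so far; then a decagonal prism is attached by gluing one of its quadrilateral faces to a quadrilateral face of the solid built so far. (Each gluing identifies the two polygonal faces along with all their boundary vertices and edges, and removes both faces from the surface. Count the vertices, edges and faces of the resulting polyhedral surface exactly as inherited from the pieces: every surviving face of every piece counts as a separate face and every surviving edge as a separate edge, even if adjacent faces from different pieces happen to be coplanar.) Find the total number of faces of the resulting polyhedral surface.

38

A regular icosahedron: V=12, E=30, F=20.
Attach a square antiprism (V=8, E=16, F=10) along a 3-gon: merge 3 vertices and 3 edges, delete both glued faces → V=17, E=43, F=28.
Attach a decagonal prism (V=20, E=30, F=12) along a 4-gon: merge 4 vertices and 4 edges, delete both glued faces → V=33, E=69, F=38.
Check: V − E + F = 33 − 69 + 38 = 2.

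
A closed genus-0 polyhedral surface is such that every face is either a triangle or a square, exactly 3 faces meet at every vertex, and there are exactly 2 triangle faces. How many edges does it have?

Let x be the number of squares; then F = 2 + x.
Edge–face incidences: 2E = 3·2 + 4·x = 6 + 4x.
Every vertex has degree 3, so 3V = 2E.
Euler: V − E + F = 2 ⇒ (2E)/3 − E + (2 + x) = 2.
Multiply by 6: 2·(2E) − 3·(2E) + 6·(2 + x) = 12, i.e. 12 + 6x − (6 + 4x) = 12.
Collecting terms: 2x + 6 = 12, so 2x = 6, so x = 3.
Then 2E = 6 + 4·3 = 18, so E = 9, V = 2E/3 = 6, F = 2 + 3 = 5.

9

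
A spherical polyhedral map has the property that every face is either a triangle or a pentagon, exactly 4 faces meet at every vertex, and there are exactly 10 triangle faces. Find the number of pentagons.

2

Let x be the number of pentagons; then F = 10 + x.
Edge–face incidences: 2E = 3·10 + 5·x = 30 + 5x.
Every vertex has degree 4, so 4V = 2E.
Euler: V − E + F = 2 ⇒ (2E)/4 − E + (10 + x) = 2.
Multiply by 8: 2·(2E) − 4·(2E) + 8·(10 + x) = 16, i.e. 80 + 8x − 2·(30 + 5x) = 16.
Collecting terms: −2x + 20 = 16, so −2x = −4, so x = 2.
Then 2E = 30 + 5·2 = 40, so E = 20, V = 2E/4 = 10, F = 10 + 2 = 12.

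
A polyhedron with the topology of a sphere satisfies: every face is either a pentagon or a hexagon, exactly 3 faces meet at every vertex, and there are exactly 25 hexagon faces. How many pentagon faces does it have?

Let x be the number of pentagons; then F = 25 + x.
Edge–face incidences: 2E = 6·25 + 5·x = 150 + 5x.
Every vertex has degree 3, so 3V = 2E.
Euler: V − E + F = 2 ⇒ (2E)/3 − E + (25 + x) = 2.
Multiply by 6: 2·(2E) − 3·(2E) + 6·(25 + x) = 12, i.e. 150 + 6x − (150 + 5x) = 12.
Collecting terms: x = 12.
Then 2E = 150 + 5·12 = 210, so E = 105, V = 2E/3 = 70, F = 25 + 12 = 37.

12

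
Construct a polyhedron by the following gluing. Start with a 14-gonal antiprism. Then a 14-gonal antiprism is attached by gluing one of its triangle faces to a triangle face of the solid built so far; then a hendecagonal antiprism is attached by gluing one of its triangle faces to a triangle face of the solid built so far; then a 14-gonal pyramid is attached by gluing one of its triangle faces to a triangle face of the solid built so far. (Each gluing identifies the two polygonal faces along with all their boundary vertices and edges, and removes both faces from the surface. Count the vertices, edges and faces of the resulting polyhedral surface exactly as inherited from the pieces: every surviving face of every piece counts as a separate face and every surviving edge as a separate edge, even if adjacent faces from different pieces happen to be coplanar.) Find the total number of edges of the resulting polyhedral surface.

175

A 14-gonal antiprism: V=28, E=56, F=30.
Attach a 14-gonal antiprism (V=28, E=56, F=30) along a 3-gon: merge 3 vertices and 3 edges, delete both glued faces → V=53, E=109, F=58.
Attach a hendecagonal antiprism (V=22, E=44, F=24) along a 3-gon: merge 3 vertices and 3 edges, delete both glued faces → V=72, E=150, F=80.
Attach a 14-gonal pyramid (V=15, E=28, F=15) along a 3-gon: merge 3 vertices and 3 edges, delete both glued faces → V=84, E=175, F=93.
Check: V − E + F = 84 − 175 + 93 = 2.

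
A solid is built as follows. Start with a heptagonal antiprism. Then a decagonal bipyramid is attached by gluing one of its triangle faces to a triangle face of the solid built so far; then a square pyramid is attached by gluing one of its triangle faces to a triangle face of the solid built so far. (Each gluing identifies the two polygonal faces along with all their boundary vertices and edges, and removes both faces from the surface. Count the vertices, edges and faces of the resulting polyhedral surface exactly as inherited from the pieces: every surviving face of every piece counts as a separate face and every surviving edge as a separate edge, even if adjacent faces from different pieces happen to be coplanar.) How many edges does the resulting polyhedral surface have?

A heptagonal antiprism: V=14, E=28, F=16.
Attach a decagonal bipyramid (V=12, E=30, F=20) along a 3-gon: merge 3 vertices and 3 edges, delete both glued faces → V=23, E=55, F=34.
Attach a square pyramid (V=5, E=8, F=5) along a 3-gon: merge 3 vertices and 3 edges, delete both glued faces → V=25, E=60, F=37.
Check: V − E + F = 25 − 60 + 37 = 2.

60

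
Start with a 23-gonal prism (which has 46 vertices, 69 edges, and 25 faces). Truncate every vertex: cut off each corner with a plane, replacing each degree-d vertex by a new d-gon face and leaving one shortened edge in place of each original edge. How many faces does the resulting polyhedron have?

71

Truncation replaces each original edge-end by a new vertex, so V′ = 2E = 138.
Each original edge survives, and each old vertex of degree d contributes d new edges; summing degrees gives Σd = 2E, so E′ = E + 2E = 3E = 207.
Each original face survives and each original vertex becomes one new face: F′ = F + V = 71.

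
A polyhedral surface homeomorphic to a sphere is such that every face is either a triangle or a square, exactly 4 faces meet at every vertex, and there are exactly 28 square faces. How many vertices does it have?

Let x be the number of triangles; then F = 28 + x.
Edge–face incidences: 2E = 4·28 + 3·x = 112 + 3x.
Every vertex has degree 4, so 4V = 2E.
Euler: V − E + F = 2 ⇒ (2E)/4 − E + (28 + x) = 2.
Multiply by 8: 2·(2E) − 4·(2E) + 8·(28 + x) = 16, i.e. 224 + 8x − 2·(112 + 3x) = 16.
Collecting terms: 2x = 16, so x = 8.
Then 2E = 112 + 3·8 = 136, so E = 68, V = 2E/4 = 34, F = 28 + 8 = 36.

34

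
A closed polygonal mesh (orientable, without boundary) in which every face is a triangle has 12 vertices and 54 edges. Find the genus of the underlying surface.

4

Every face is a triangle and each edge borders two faces, so 3F = 2·54, giving F = 36.
χ = V − E + F = 12 − 54 + 36 = -6.
For a closed orientable surface χ = 2 − 2g, so g = (2 − (-6))/2 = 4.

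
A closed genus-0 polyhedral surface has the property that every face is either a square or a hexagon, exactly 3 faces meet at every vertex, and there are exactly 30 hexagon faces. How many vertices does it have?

68

Let x be the number of squares; then F = 30 + x.
Edge–face incidences: 2E = 6·30 + 4·x = 180 + 4x.
Every vertex has degree 3, so 3V = 2E.
Euler: V − E + F = 2 ⇒ (2E)/3 − E + (30 + x) = 2.
Multiply by 6: 2·(2E) − 3·(2E) + 6·(30 + x) = 12, i.e. 180 + 6x − (180 + 4x) = 12.
Collecting terms: 2x = 12, so x = 6.
Then 2E = 180 + 4·6 = 204, so E = 102, V = 2E/3 = 68, F = 30 + 6 = 36.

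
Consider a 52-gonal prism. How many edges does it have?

A prism on an n-gon has two n-gon bases and n rectangular sides: V = 2·52 = 104, E = 3·52 = 156, F = 52 + 2 = 54.

156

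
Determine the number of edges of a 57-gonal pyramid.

A pyramid on an n-gon base has one n-gon and n triangles: V = 57 + 1 = 58, E = 2·57 = 114, F = 57 + 1 = 58.

114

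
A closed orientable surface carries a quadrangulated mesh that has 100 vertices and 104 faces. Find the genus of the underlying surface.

3

Every face is a square, so 2E = 4·104 = 416, giving E = 208.
χ = V − E + F = 100 − 208 + 104 = -4.
For a closed orientable surface χ = 2 − 2g, so g = (2 − (-4))/2 = 3.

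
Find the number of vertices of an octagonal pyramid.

A pyramid on an n-gon base has one n-gon and n triangles: V = 8 + 1 = 9, E = 2·8 = 16, F = 8 + 1 = 9.

9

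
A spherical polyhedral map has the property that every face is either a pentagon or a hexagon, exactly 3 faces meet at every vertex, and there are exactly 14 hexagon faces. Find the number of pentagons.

Let x be the number of pentagons; then F = 14 + x.
Edge–face incidences: 2E = 6·14 + 5·x = 84 + 5x.
Every vertex has degree 3, so 3V = 2E.
Euler: V − E + F = 2 ⇒ (2E)/3 − E + (14 + x) = 2.
Multiply by 6: 2·(2E) − 3·(2E) + 6·(14 + x) = 12, i.e. 84 + 6x − (84 + 5x) = 12.
Collecting terms: x = 12.
Then 2E = 84 + 5·12 = 144, so E = 72, V = 2E/3 = 48, F = 14 + 12 = 26.

12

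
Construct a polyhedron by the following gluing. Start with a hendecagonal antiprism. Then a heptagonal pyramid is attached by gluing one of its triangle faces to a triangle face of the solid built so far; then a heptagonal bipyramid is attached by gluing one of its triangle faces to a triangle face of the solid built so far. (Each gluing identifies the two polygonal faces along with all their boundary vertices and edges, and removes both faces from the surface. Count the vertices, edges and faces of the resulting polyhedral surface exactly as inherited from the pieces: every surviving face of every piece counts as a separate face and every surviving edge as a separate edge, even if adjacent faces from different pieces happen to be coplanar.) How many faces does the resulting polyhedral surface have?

42

A hendecagonal antiprism: V=22, E=44, F=24.
Attach a heptagonal pyramid (V=8, E=14, F=8) along a 3-gon: merge 3 vertices and 3 edges, delete both glued faces → V=27, E=55, F=30.
Attach a heptagonal bipyramid (V=9, E=21, F=14) along a 3-gon: merge 3 vertices and 3 edges, delete both glued faces → V=33, E=73, F=42.
Check: V − E + F = 33 − 73 + 42 = 2.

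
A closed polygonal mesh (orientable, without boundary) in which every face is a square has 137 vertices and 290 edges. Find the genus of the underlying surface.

Every face is a square and each edge borders two faces, so 4F = 2·290, giving F = 145.
χ = V − E + F = 137 − 290 + 145 = -8.
For a closed orientable surface χ = 2 − 2g, so g = (2 − (-8))/2 = 5.

5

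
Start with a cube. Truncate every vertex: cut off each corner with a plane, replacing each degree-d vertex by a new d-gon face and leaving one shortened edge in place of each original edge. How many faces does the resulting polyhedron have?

The base solid has V = 8, E = 12, F = 6.
Truncation replaces each original edge-end by a new vertex, so V′ = 2E = 24.
Each original edge survives, and each old vertex of degree d contributes d new edges; summing degrees gives Σd = 2E, so E′ = E + 2E = 3E = 36.
Each original face survives and each original vertex becomes one new face: F′ = F + V = 14.

14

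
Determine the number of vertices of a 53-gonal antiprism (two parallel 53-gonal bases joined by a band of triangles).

An antiprism on an n-gon has two n-gon caps and 2n triangles: V = 2·53 = 106, E = 4·53 = 212, F = 2·53 + 2 = 108.
Check: V − E + F = 106 − 212 + 108 = 2.

106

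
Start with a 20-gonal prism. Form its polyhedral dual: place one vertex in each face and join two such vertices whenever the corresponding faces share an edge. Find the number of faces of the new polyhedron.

40

The base solid has V = 40, E = 60, F = 22.
The dual swaps V and F and preserves E: V′ = F = 22, E′ = E = 60, F′ = V = 40.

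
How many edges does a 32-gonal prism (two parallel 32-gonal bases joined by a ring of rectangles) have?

A prism on an n-gon has two n-gon bases and n rectangular sides: V = 2·32 = 64, E = 3·32 = 96, F = 32 + 2 = 34.

96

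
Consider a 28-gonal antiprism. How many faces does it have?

58

An antiprism on an n-gon has two n-gon caps and 2n triangles: V = 2·28 = 56, E = 4·28 = 112, F = 2·28 + 2 = 58.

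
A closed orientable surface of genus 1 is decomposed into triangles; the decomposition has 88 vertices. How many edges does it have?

264

χ = 2 − 2·1 = 0, and every face is a triangle so 3F = 2E.
V − E + F = 0 with E = 3F/2 gives 88 − (3/2 − 1)·F = 0, so F = 176 and E = 264.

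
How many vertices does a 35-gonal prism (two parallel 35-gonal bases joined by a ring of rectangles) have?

A prism on an n-gon has two n-gon bases and n rectangular sides: V = 2·35 = 70, E = 3·35 = 105, F = 35 + 2 = 37.

70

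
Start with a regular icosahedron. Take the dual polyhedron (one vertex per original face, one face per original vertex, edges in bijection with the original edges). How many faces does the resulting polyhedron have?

The base solid has V = 12, E = 30, F = 20.
The dual swaps V and F and preserves E: V′ = F = 20, E′ = E = 30, F′ = V = 12.

12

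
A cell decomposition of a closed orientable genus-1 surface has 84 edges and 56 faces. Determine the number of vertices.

For a closed orientable surface of genus 1, χ = 2 − 2·1 = 0.
V = 0 + E − F = 0 + 84 − 56 = 28.

28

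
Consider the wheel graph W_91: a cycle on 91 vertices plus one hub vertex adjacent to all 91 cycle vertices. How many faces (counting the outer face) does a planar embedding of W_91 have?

W_91 has V = 91 + 1 = 92 vertices and E = 2·91 = 182 edges.
By Euler's formula F = 2 − V + E = 2 − 92 + 182 = 92.

92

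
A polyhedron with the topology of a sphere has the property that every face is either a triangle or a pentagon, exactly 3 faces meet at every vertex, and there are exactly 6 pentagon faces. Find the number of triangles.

2

Let x be the number of triangles; then F = 6 + x.
Edge–face incidences: 2E = 5·6 + 3·x = 30 + 3x.
Every vertex has degree 3, so 3V = 2E.
Euler: V − E + F = 2 ⇒ (2E)/3 − E + (6 + x) = 2.
Multiply by 6: 2·(2E) − 3·(2E) + 6·(6 + x) = 12, i.e. 36 + 6x − (30 + 3x) = 12.
Collecting terms: 3x + 6 = 12, so 3x = 6, so x = 2.
Then 2E = 30 + 3·2 = 36, so E = 18, V = 2E/3 = 12, F = 6 + 2 = 8.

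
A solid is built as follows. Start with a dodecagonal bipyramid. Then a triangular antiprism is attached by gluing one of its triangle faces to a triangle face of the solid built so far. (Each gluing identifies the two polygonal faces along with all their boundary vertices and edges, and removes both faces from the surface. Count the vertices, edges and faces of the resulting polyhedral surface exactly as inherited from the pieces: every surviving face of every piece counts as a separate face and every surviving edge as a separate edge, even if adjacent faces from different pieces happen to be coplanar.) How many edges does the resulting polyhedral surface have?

A dodecagonal bipyramid: V=14, E=36, F=24.
Attach a triangular antiprism (V=6, E=12, F=8) along a 3-gon: merge 3 vertices and 3 edges, delete both glued faces → V=17, E=45, F=30.
Check: V − E + F = 17 − 45 + 30 = 2.

45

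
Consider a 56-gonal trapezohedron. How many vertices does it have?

The n-trapezohedron (dual of the n-antiprism) has V = 2·56 + 2 = 114, E = 4·56 = 224, F = 2·56 = 112.

114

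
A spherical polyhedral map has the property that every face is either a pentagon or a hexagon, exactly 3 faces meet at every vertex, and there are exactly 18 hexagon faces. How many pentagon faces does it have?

12

Let x be the number of pentagons; then F = 18 + x.
Edge–face incidences: 2E = 6·18 + 5·x = 108 + 5x.
Every vertex has degree 3, so 3V = 2E.
Euler: V − E + F = 2 ⇒ (2E)/3 − E + (18 + x) = 2.
Multiply by 6: 2·(2E) − 3·(2E) + 6·(18 + x) = 12, i.e. 108 + 6x − (108 + 5x) = 12.
Collecting terms: x = 12.
Then 2E = 108 + 5·12 = 168, so E = 84, V = 2E/3 = 56, F = 18 + 12 = 30.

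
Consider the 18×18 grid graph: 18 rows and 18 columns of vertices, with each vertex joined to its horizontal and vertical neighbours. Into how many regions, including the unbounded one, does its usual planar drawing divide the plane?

The grid has V = 18·18 = 324 vertices and E = 18·17 + 18·17 = 612 edges.
F = 2 − V + E = 2 − 324 + 612 = 290.

290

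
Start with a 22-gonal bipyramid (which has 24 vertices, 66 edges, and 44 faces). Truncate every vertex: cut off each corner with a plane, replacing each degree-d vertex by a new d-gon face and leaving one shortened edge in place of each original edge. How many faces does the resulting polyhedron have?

68

Truncation replaces each original edge-end by a new vertex, so V′ = 2E = 132.
Each original edge survives, and each old vertex of degree d contributes d new edges; summing degrees gives Σd = 2E, so E′ = E + 2E = 3E = 198.
Each original face survives and each original vertex becomes one new face: F′ = F + V = 68.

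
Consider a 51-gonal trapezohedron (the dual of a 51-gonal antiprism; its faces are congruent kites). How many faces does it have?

The n-trapezohedron (dual of the n-antiprism) has V = 2·51 + 2 = 104, E = 4·51 = 204, F = 2·51 = 102.

102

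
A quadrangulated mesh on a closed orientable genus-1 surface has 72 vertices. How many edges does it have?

144

χ = 2 − 2·1 = 0, and every face is a square so 4F = 2E.
V − E + F = 0 with E = 4F/2 gives 72 − (4/2 − 1)·F = 0, so F = 72 and E = 144.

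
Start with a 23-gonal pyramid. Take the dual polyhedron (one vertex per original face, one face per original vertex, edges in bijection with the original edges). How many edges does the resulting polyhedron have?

The base solid has V = 24, E = 46, F = 24.
The dual swaps V and F and preserves E: V′ = F = 24, E′ = E = 46, F′ = V = 24.

46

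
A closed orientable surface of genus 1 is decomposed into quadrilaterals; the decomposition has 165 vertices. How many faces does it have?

165

χ = 2 − 2·1 = 0, and every face is a square so 4F = 2E.
V − E + F = 0 with E = 4F/2 gives 165 − (4/2 − 1)·F = 0, so F = 165 and E = 330.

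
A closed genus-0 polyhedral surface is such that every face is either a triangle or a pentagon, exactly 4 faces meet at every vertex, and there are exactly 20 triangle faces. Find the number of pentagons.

12

Let x be the number of pentagons; then F = 20 + x.
Edge–face incidences: 2E = 3·20 + 5·x = 60 + 5x.
Every vertex has degree 4, so 4V = 2E.
Euler: V − E + F = 2 ⇒ (2E)/4 − E + (20 + x) = 2.
Multiply by 8: 2·(2E) − 4·(2E) + 8·(20 + x) = 16, i.e. 160 + 8x − 2·(60 + 5x) = 16.
Collecting terms: −2x + 40 = 16, so −2x = −24, so x = 12.
Then 2E = 60 + 5·12 = 120, so E = 60, V = 2E/4 = 30, F = 20 + 12 = 32.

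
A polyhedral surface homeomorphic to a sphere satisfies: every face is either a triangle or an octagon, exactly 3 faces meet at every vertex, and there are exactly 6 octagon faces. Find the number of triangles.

Let x be the number of triangles; then F = 6 + x.
Edge–face incidences: 2E = 8·6 + 3·x = 48 + 3x.
Every vertex has degree 3, so 3V = 2E.
Euler: V − E + F = 2 ⇒ (2E)/3 − E + (6 + x) = 2.
Multiply by 6: 2·(2E) − 3·(2E) + 6·(6 + x) = 12, i.e. 36 + 6x − (48 + 3x) = 12.
Collecting terms: 3x − 12 = 12, so 3x = 24, so x = 8.
Then 2E = 48 + 3·8 = 72, so E = 36, V = 2E/3 = 24, F = 6 + 8 = 14.

8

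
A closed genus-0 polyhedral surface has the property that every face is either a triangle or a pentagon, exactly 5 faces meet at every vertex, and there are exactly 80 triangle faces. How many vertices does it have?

60

Let x be the number of pentagons; then F = 80 + x.
Edge–face incidences: 2E = 3·80 + 5·x = 240 + 5x.
Every vertex has degree 5, so 5V = 2E.
Euler: V − E + F = 2 ⇒ (2E)/5 − E + (80 + x) = 2.
Multiply by 10: 2·(2E) − 5·(2E) + 10·(80 + x) = 20, i.e. 800 + 10x − 3·(240 + 5x) = 20.
Collecting terms: −5x + 80 = 20, so −5x = −60, so x = 12.
Then 2E = 240 + 5·12 = 300, so E = 150, V = 2E/5 = 60, F = 80 + 12 = 92.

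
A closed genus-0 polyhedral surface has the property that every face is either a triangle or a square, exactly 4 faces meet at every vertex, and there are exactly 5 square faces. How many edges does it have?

22

Let x be the number of triangles; then F = 5 + x.
Edge–face incidences: 2E = 4·5 + 3·x = 20 + 3x.
Every vertex has degree 4, so 4V = 2E.
Euler: V − E + F = 2 ⇒ (2E)/4 − E + (5 + x) = 2.
Multiply by 8: 2·(2E) − 4·(2E) + 8·(5 + x) = 16, i.e. 40 + 8x − 2·(20 + 3x) = 16.
Collecting terms: 2x = 16, so x = 8.
Then 2E = 20 + 3·8 = 44, so E = 22, V = 2E/4 = 11, F = 5 + 8 = 13.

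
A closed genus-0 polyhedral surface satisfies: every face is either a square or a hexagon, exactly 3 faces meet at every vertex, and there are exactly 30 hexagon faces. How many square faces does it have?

Let x be the number of squares; then F = 30 + x.
Edge–face incidences: 2E = 6·30 + 4·x = 180 + 4x.
Every vertex has degree 3, so 3V = 2E.
Euler: V − E + F = 2 ⇒ (2E)/3 − E + (30 + x) = 2.
Multiply by 6: 2·(2E) − 3·(2E) + 6·(30 + x) = 12, i.e. 180 + 6x − (180 + 4x) = 12.
Collecting terms: 2x = 12, so x = 6.
Then 2E = 180 + 4·6 = 204, so E = 102, V = 2E/3 = 68, F = 30 + 6 = 36.

6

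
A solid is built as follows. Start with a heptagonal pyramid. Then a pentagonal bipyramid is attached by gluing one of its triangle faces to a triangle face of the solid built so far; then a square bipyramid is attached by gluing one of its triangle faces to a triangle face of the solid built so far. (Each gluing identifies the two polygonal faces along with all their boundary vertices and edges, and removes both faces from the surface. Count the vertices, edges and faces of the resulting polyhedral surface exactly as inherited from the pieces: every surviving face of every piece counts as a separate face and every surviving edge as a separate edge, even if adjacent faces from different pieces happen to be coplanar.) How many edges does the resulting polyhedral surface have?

35

A heptagonal pyramid: V=8, E=14, F=8.
Attach a pentagonal bipyramid (V=7, E=15, F=10) along a 3-gon: merge 3 vertices and 3 edges, delete both glued faces → V=12, E=26, F=16.
Attach a square bipyramid (V=6, E=12, F=8) along a 3-gon: merge 3 vertices and 3 edges, delete both glued faces → V=15, E=35, F=22.
Check: V − E + F = 15 − 35 + 22 = 2.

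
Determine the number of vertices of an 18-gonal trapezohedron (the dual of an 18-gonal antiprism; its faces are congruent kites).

38

The n-trapezohedron (dual of the n-antiprism) has V = 2·18 + 2 = 38, E = 4·18 = 72, F = 2·18 = 36.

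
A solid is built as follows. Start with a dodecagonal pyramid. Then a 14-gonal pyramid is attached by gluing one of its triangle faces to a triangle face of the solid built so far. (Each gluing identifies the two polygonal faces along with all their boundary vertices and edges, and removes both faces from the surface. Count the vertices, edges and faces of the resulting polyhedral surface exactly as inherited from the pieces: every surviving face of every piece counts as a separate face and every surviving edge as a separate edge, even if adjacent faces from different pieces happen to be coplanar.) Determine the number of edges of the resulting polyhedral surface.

A dodecagonal pyramid: V=13, E=24, F=13.
Attach a 14-gonal pyramid (V=15, E=28, F=15) along a 3-gon: merge 3 vertices and 3 edges, delete both glued faces → V=25, E=49, F=26.
Check: V − E + F = 25 − 49 + 26 = 2.

49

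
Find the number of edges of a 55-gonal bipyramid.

165

A bipyramid over an n-gon has 2n triangular faces and n + 2 vertices: V = 55 + 2 = 57, E = 3·55 = 165, F = 2·55 = 110.
Check: V − E + F = 57 − 165 + 110 = 2.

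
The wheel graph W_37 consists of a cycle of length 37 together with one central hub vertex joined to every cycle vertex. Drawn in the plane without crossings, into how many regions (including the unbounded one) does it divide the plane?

W_37 has V = 37 + 1 = 38 vertices and E = 2·37 = 74 edges.
By Euler's formula F = 2 − V + E = 2 − 38 + 74 = 38.

38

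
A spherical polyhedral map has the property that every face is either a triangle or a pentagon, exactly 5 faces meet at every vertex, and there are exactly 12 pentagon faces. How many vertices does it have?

60

Let x be the number of triangles; then F = 12 + x.
Edge–face incidences: 2E = 5·12 + 3·x = 60 + 3x.
Every vertex has degree 5, so 5V = 2E.
Euler: V − E + F = 2 ⇒ (2E)/5 − E + (12 + x) = 2.
Multiply by 10: 2·(2E) − 5·(2E) + 10·(12 + x) = 20, i.e. 120 + 10x − 3·(60 + 3x) = 20.
Collecting terms: x − 60 = 20, so x = 80.
Then 2E = 60 + 3·80 = 300, so E = 150, V = 2E/5 = 60, F = 12 + 80 = 92.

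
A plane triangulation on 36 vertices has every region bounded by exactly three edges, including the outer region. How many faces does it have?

68

In a plane triangulation 3F = 2E and V − E + F = 2, so F = 2V − 4 = 2·36 − 4 = 68.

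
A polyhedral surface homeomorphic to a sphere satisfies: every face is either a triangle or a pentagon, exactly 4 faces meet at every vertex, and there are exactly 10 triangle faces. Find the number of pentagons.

Let x be the number of pentagons; then F = 10 + x.
Edge–face incidences: 2E = 3·10 + 5·x = 30 + 5x.
Every vertex has degree 4, so 4V = 2E.
Euler: V − E + F = 2 ⇒ (2E)/4 − E + (10 + x) = 2.
Multiply by 8: 2·(2E) − 4·(2E) + 8·(10 + x) = 16, i.e. 80 + 8x − 2·(30 + 5x) = 16.
Collecting terms: −2x + 20 = 16, so −2x = −4, so x = 2.
Then 2E = 30 + 5·2 = 40, so E = 20, V = 2E/4 = 10, F = 10 + 2 = 12.

2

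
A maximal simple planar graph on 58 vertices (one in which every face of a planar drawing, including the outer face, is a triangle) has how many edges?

168

In a plane triangulation 3F = 2E and V − E + F = 2, so E = 3V − 6 = 3·58 − 6 = 168.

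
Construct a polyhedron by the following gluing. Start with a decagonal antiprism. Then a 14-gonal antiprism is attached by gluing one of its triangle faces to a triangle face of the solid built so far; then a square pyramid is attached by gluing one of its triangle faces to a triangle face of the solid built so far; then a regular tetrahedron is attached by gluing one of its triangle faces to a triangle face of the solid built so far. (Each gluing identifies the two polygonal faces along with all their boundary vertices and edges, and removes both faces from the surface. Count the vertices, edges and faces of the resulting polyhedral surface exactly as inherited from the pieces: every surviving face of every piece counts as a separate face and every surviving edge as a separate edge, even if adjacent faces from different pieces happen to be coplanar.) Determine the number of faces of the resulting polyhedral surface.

55

A decagonal antiprism: V=20, E=40, F=22.
Attach a 14-gonal antiprism (V=28, E=56, F=30) along a 3-gon: merge 3 vertices and 3 edges, delete both glued faces → V=45, E=93, F=50.
Attach a square pyramid (V=5, E=8, F=5) along a 3-gon: merge 3 vertices and 3 edges, delete both glued faces → V=47, E=98, F=53.
Attach a regular tetrahedron (V=4, E=6, F=4) along a 3-gon: merge 3 vertices and 3 edges, delete both glued faces → V=48, E=101, F=55.
Check: V − E + F = 48 − 101 + 55 = 2.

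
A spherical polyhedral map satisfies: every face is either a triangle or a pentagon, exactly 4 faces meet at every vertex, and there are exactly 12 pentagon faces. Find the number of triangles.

20

Let x be the number of triangles; then F = 12 + x.
Edge–face incidences: 2E = 5·12 + 3·x = 60 + 3x.
Every vertex has degree 4, so 4V = 2E.
Euler: V − E + F = 2 ⇒ (2E)/4 − E + (12 + x) = 2.
Multiply by 8: 2·(2E) − 4·(2E) + 8·(12 + x) = 16, i.e. 96 + 8x − 2·(60 + 3x) = 16.
Collecting terms: 2x − 24 = 16, so 2x = 40, so x = 20.
Then 2E = 60 + 3·20 = 120, so E = 60, V = 2E/4 = 30, F = 12 + 20 = 32.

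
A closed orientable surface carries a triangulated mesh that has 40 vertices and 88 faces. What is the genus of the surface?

3

Every face is a triangle, so 2E = 3·88 = 264, giving E = 132.
χ = V − E + F = 40 − 132 + 88 = -4.
For a closed orientable surface χ = 2 − 2g, so g = (2 − (-4))/2 = 3.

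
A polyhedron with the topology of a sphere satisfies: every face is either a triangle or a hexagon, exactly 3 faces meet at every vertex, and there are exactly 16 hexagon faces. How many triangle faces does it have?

Let x be the number of triangles; then F = 16 + x.
Edge–face incidences: 2E = 6·16 + 3·x = 96 + 3x.
Every vertex has degree 3, so 3V = 2E.
Euler: V − E + F = 2 ⇒ (2E)/3 − E + (16 + x) = 2.
Multiply by 6: 2·(2E) − 3·(2E) + 6·(16 + x) = 12, i.e. 96 + 6x − (96 + 3x) = 12.
Collecting terms: 3x = 12, so x = 4.
Then 2E = 96 + 3·4 = 108, so E = 54, V = 2E/3 = 36, F = 16 + 4 = 20.

4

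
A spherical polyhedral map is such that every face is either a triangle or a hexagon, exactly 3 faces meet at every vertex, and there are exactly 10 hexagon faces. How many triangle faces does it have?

4

Let x be the number of triangles; then F = 10 + x.
Edge–face incidences: 2E = 6·10 + 3·x = 60 + 3x.
Every vertex has degree 3, so 3V = 2E.
Euler: V − E + F = 2 ⇒ (2E)/3 − E + (10 + x) = 2.
Multiply by 6: 2·(2E) − 3·(2E) + 6·(10 + x) = 12, i.e. 60 + 6x − (60 + 3x) = 12.
Collecting terms: 3x = 12, so x = 4.
Then 2E = 60 + 3·4 = 72, so E = 36, V = 2E/3 = 24, F = 10 + 4 = 14.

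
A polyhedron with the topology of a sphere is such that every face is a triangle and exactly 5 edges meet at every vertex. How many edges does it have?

30

Each face has 3 edges and each edge borders two faces, so 2E = 3F.
Each vertex has degree 5, so 5V = 2E and hence V = 3F/5.
Euler: V − E + F = 2 ⇒ (3F/5) − (3F/2) + F = 2.
Multiply by 10: (6 − 15 + 10)F = 20, i.e. 1F = 20.
So F = 20, E = 3·20/2 = 30, V = 3·20/5 = 12.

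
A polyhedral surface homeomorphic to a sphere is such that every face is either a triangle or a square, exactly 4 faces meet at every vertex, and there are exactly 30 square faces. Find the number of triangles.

Let x be the number of triangles; then F = 30 + x.
Edge–face incidences: 2E = 4·30 + 3·x = 120 + 3x.
Every vertex has degree 4, so 4V = 2E.
Euler: V − E + F = 2 ⇒ (2E)/4 − E + (30 + x) = 2.
Multiply by 8: 2·(2E) − 4·(2E) + 8·(30 + x) = 16, i.e. 240 + 8x − 2·(120 + 3x) = 16.
Collecting terms: 2x = 16, so x = 8.
Then 2E = 120 + 3·8 = 144, so E = 72, V = 2E/4 = 36, F = 30 + 8 = 38.

8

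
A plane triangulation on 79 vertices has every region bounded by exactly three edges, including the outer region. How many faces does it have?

In a plane triangulation 3F = 2E and V − E + F = 2, so F = 2V − 4 = 2·79 − 4 = 154.

154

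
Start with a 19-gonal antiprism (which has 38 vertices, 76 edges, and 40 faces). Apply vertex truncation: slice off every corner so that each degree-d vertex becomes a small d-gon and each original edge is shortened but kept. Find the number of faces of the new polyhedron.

Truncation replaces each original edge-end by a new vertex, so V′ = 2E = 152.
Each original edge survives, and each old vertex of degree d contributes d new edges; summing degrees gives Σd = 2E, so E′ = E + 2E = 3E = 228.
Each original face survives and each original vertex becomes one new face: F′ = F + V = 78.

78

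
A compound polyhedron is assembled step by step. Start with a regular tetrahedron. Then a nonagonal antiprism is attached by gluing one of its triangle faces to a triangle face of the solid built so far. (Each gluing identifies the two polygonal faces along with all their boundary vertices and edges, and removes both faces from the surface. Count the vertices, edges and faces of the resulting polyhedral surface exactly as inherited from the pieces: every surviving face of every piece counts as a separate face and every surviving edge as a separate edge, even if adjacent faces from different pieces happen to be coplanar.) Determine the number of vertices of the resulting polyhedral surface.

19

A regular tetrahedron: V=4, E=6, F=4.
Attach a nonagonal antiprism (V=18, E=36, F=20) along a 3-gon: merge 3 vertices and 3 edges, delete both glued faces → V=19, E=39, F=22.
Check: V − E + F = 19 − 39 + 22 = 2.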